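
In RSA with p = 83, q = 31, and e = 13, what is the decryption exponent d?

φ(n) = (p−1)(q−1) = 82·30 = 2460.
Need d with 13·d ≡ 1 (mod 2460). Apply the extended Euclidean algorithm:
2460 = 189·13 + 3
13 = 4·3 + 1
3 = 3·1 + 0
Back-substitute:
1 = 13 − 4·3
1 = −4·2460 + 757·13
So 13·757 ≡ 1 (mod 2460), hence d = 757.

757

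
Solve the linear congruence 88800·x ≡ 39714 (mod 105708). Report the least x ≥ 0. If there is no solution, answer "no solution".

gcd(88800, 105708):
105708 = 1×88800 + 16908
88800 = 5×16908 + 4260
16908 = 3×4260 + 4128
4260 = 1×4128 + 132
4128 = 31×132 + 36
132 = 3×36 + 24
36 = 1×24 + 12
24 = 2×12 + 0
gcd = 12, but 12 ∤ 39714, so the congruence has no solution.

no solution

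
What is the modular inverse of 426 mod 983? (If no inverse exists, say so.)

Run Euclid on (983, 426):
983 = 2×426 + 131
426 = 3×131 + 33
131 = 3×33 + 32
33 = 1×32 + 1
32 = 32×1 + 0
Since gcd(426, 983) = 1, back-substitute to write 1 as a combination:
1 = 33 − 32
1 = −131 + 4·33
1 = 4·426 − 13·131
1 = −13·983 + 30·426
So 426·30 ≡ 1 (mod 983).

30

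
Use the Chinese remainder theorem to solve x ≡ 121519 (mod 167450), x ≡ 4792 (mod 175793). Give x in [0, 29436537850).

12725484269

Write x = 121519 + 167450·k. Then 167450·k ≡ 4792 − 121519 ≡ 59066 (mod 175793).
Need 167450⁻¹ mod 175793. Extended Euclid on (175793, 167450):
175793 = 1×167450 + 8343
167450 = 20×8343 + 590
8343 = 14×590 + 83
590 = 7×83 + 9
83 = 9×9 + 2
9 = 4×2 + 1
2 = 2×1 + 0
Back-substitute:
1 = 9 − 4·2
1 = −4·83 + 37·9
1 = 37·590 − 263·83
1 = −263·8343 + 3719·590
1 = 3719·167450 − 74643·8343
1 = −74643·175793 + 78362·167450
167450⁻¹ ≡ 78362 (mod 175793), so k ≡ 78362·59066 ≡ 75995 (mod 175793).
x = 121519 + 167450·75995 = 12725484269.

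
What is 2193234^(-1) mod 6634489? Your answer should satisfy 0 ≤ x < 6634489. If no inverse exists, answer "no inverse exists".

Run Euclid on (6634489, 2193234):
6634489 = 3*2193234 + 54787
2193234 = 40*54787 + 1754
54787 = 31*1754 + 413
1754 = 4*413 + 102
413 = 4*102 + 5
102 = 20*5 + 2
5 = 2*2 + 1
2 = 2*1 + 0
The gcd is 1. Working backward:
1 = 5 − 2·2
1 = −2·102 + 41·5
1 = 41·413 − 166·102
1 = −166·1754 + 705·413
1 = 705·54787 − 22021·1754
1 = −22021·2193234 + 881545·54787
1 = 881545·6634489 − 2666656·2193234
Thus 2193234·(-2666656) ≡ 1 (mod 6634489); reducing, -2666656 mod 6634489 = 3967833.

3967833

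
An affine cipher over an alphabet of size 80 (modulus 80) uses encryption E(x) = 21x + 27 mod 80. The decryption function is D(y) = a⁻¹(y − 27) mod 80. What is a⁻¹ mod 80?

61

Extended Euclidean algorithm:
80 = 3·21 + 17
21 = 1·17 + 4
17 = 4·4 + 1
4 = 4·1 + 0
Since gcd(21, 80) = 1, back-substitute to write 1 as a combination:
1 = 17 − 4·4
1 = −4·21 + 5·17
1 = 5·80 − 19·21
Thus 21·(-19) ≡ 1 (mod 80); reducing, -19 mod 80 = 61.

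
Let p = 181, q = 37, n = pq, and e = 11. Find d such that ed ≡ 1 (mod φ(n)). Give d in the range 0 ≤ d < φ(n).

5891

φ(n) = (p−1)(q−1) = 180·36 = 6480.
Need d with 11·d ≡ 1 (mod 6480). Apply the extended Euclidean algorithm:
6480 = 589*11 + 1
11 = 11*1 + 0
Back-substitute:
1 = 6480 − 589·11
So 11·(-589) ≡ 1 (mod 6480), hence d ≡ -589 ≡ 5891 (mod 6480).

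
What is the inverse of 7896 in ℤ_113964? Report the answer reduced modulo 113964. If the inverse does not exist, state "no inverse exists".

no inverse exists

Compute gcd(7896, 113964):
113964 = 14×7896 + 3420
7896 = 2×3420 + 1056
3420 = 3×1056 + 252
1056 = 4×252 + 48
252 = 5×48 + 12
48 = 4×12 + 0
Since gcd = 12 > 1, 7896 is not a unit mod 113964.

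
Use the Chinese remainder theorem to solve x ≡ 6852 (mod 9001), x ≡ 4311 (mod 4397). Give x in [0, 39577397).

Write x = 6852 + 9001·k. Then 9001·k ≡ 4311 − 6852 ≡ 1856 (mod 4397).
Need 9001⁻¹ mod 4397. Extended Euclid on (4397, 207):
4397 = 21·207 + 50
207 = 4·50 + 7
50 = 7·7 + 1
7 = 7·1 + 0
Back-substitute:
1 = 50 − 7·7
1 = −7·207 + 29·50
1 = 29·4397 − 616·207
9001⁻¹ ≡ 3781 (mod 4397), so k ≡ 3781·1856 ≡ 4321 (mod 4397).
x = 6852 + 9001·4321 = 38900173.

38900173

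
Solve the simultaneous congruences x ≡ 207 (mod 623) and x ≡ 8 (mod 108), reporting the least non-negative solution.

Write x = 207 + 623·k. Then 623·k ≡ 8 − 207 ≡ 17 (mod 108).
Need 623⁻¹ mod 108. Extended Euclid on (108, 83):
108 = 1*83 + 25
83 = 3*25 + 8
25 = 3*8 + 1
8 = 8*1 + 0
Back-substitute:
1 = 25 − 3·8
1 = −3·83 + 10·25
1 = 10·108 − 13·83
623⁻¹ ≡ 95 (mod 108), so k ≡ 95·17 ≡ 103 (mod 108).
x = 207 + 623·103 = 64376.

64376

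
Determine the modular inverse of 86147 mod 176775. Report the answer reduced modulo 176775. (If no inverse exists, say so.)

Extended Euclidean algorithm:
176775 = 2*86147 + 4481
86147 = 19*4481 + 1008
4481 = 4*1008 + 449
1008 = 2*449 + 110
449 = 4*110 + 9
110 = 12*9 + 2
9 = 4*2 + 1
2 = 2*1 + 0
gcd = 1, so the inverse exists. Back-substitute:
1 = 9 − 4·2
1 = −4·110 + 49·9
1 = 49·449 − 200·110
1 = −200·1008 + 449·449
1 = 449·4481 − 1996·1008
1 = −1996·86147 + 38373·4481
1 = 38373·176775 − 78742·86147
So 86147·(-78742) ≡ 1 (mod 176775), and -78742 ≡ 98033 (mod 176775).

98033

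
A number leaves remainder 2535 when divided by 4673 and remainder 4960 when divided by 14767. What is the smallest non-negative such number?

34736944

Write x = 2535 + 4673·k. Then 4673·k ≡ 4960 − 2535 ≡ 2425 (mod 14767).
Need 4673⁻¹ mod 14767. Extended Euclid on (14767, 4673):
14767 = 3*4673 + 748
4673 = 6*748 + 185
748 = 4*185 + 8
185 = 23*8 + 1
8 = 8*1 + 0
Back-substitute:
1 = 185 − 23·8
1 = −23·748 + 93·185
1 = 93·4673 − 581·748
1 = −581·14767 + 1836·4673
4673⁻¹ ≡ 1836 (mod 14767), so k ≡ 1836·2425 ≡ 7433 (mod 14767).
x = 2535 + 4673·7433 = 34736944.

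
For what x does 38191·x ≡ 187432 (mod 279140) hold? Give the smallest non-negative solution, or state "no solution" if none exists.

129112

First find gcd(38191, 279140):
279140 = 7·38191 + 11803
38191 = 3·11803 + 2782
11803 = 4·2782 + 675
2782 = 4·675 + 82
675 = 8·82 + 19
82 = 4·19 + 6
19 = 3·6 + 1
6 = 6·1 + 0
gcd = 1, so a unique solution mod 279140 exists.
Back-substitute for the Bézout coefficients:
1 = 19 − 3·6
1 = −3·82 + 13·19
1 = 13·675 − 107·82
1 = −107·2782 + 441·675
1 = 441·11803 − 1871·2782
1 = −1871·38191 + 6054·11803
1 = 6054·279140 − 44249·38191
So 38191·(-44249) ≡ 1 (mod 279140), giving 38191⁻¹ ≡ 234891.
x ≡ 38191⁻¹·187432 ≡ 234891·187432 ≡ 129112 (mod 279140).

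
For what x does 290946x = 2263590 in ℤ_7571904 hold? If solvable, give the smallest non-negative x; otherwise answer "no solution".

1145139

First find gcd(290946, 7571904):
7571904 = 26·290946 + 7308
290946 = 39·7308 + 5934
7308 = 1·5934 + 1374
5934 = 4·1374 + 438
1374 = 3·438 + 60
438 = 7·60 + 18
60 = 3·18 + 6
18 = 3·6 + 0
gcd = 6 and 6 | 2263590, so solutions exist. Divide through by 6: 48491x ≡ 377265 (mod 1261984).
Now find 48491⁻¹ mod 1261984:
1261984 = 26×48491 + 1218
48491 = 39×1218 + 989
1218 = 1×989 + 229
989 = 4×229 + 73
229 = 3×73 + 10
73 = 7×10 + 3
10 = 3×3 + 1
3 = 3×1 + 0
Back-substitute:
1 = 10 − 3·3
1 = −3·73 + 22·10
1 = 22·229 − 69·73
1 = −69·989 + 298·229
1 = 298·1218 − 367·989
1 = −367·48491 + 14611·1218
1 = 14611·1261984 − 380253·48491
So 48491·(-380253) ≡ 1 (mod 1261984), i.e. 48491⁻¹ ≡ 881731.
Then x ≡ 881731·377265 ≡ 1145139 (mod 1261984); the smallest non-negative solution is x = 1145139.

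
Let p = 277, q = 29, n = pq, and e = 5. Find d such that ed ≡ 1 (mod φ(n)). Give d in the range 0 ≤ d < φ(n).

φ(n) = (p−1)(q−1) = 276·28 = 7728.
Need d with 5·d ≡ 1 (mod 7728). Apply the extended Euclidean algorithm:
7728 = 1545*5 + 3
5 = 1*3 + 2
3 = 1*2 + 1
2 = 2*1 + 0
Back-substitute:
1 = 3 − 2
1 = −5 + 2·3
1 = 2·7728 − 3091·5
So 5·(-3091) ≡ 1 (mod 7728), hence d ≡ -3091 ≡ 4637 (mod 7728).

4637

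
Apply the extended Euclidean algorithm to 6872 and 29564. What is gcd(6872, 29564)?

4

Repeated division:
29564 = 4*6872 + 2076
6872 = 3*2076 + 644
2076 = 3*644 + 144
644 = 4*144 + 68
144 = 2*68 + 8
68 = 8*8 + 4
8 = 2*4 + 0
gcd(6872, 29564) = 4.
Working backward:
4 = 68 − 8·8
4 = −8·144 + 17·68
4 = 17·644 − 76·144
4 = −76·2076 + 245·644
4 = 245·6872 − 811·2076
4 = −811·29564 + 3489·6872
So 4 = (-811)·29564 + (3489)·6872.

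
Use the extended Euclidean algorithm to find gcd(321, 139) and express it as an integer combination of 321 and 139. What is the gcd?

Euclidean algorithm:
321 = 2*139 + 43
139 = 3*43 + 10
43 = 4*10 + 3
10 = 3*3 + 1
3 = 3*1 + 0
gcd(321, 139) = 1.
Back-substituting:
1 = 10 − 3·3
1 = −3·43 + 13·10
1 = 13·139 − 42·43
1 = −42·321 + 97·139
So 1 = (-42)·321 + (97)·139.

1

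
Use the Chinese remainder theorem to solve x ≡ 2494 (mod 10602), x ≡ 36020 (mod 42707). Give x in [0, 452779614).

425312326

Write x = 2494 + 10602·k. Then 10602·k ≡ 36020 − 2494 ≡ 33526 (mod 42707).
Need 10602⁻¹ mod 42707. Extended Euclid on (42707, 10602):
42707 = 4·10602 + 299
10602 = 35·299 + 137
299 = 2·137 + 25
137 = 5·25 + 12
25 = 2·12 + 1
12 = 12·1 + 0
Back-substitute:
1 = 25 − 2·12
1 = −2·137 + 11·25
1 = 11·299 − 24·137
1 = −24·10602 + 851·299
1 = 851·42707 − 3428·10602
10602⁻¹ ≡ 39279 (mod 42707), so k ≡ 39279·33526 ≡ 40116 (mod 42707).
x = 2494 + 10602·40116 = 425312326.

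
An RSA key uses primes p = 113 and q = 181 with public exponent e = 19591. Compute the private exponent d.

2551

φ(n) = (p−1)(q−1) = 112·180 = 20160.
Need d with 19591·d ≡ 1 (mod 20160). Apply the extended Euclidean algorithm:
20160 = 1*19591 + 569
19591 = 34*569 + 245
569 = 2*245 + 79
245 = 3*79 + 8
79 = 9*8 + 7
8 = 1*7 + 1
7 = 7*1 + 0
Back-substitute:
1 = 8 − 7
1 = −79 + 10·8
1 = 10·245 − 31·79
1 = −31·569 + 72·245
1 = 72·19591 − 2479·569
1 = −2479·20160 + 2551·19591
So 19591·2551 ≡ 1 (mod 20160), hence d = 2551.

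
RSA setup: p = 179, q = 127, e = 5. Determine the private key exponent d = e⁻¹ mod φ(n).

φ(n) = (p−1)(q−1) = 178·126 = 22428.
Need d with 5·d ≡ 1 (mod 22428). Apply the extended Euclidean algorithm:
22428 = 4485×5 + 3
5 = 1×3 + 2
3 = 1×2 + 1
2 = 2×1 + 0
Back-substitute:
1 = 3 − 2
1 = −5 + 2·3
1 = 2·22428 − 8971·5
So 5·(-8971) ≡ 1 (mod 22428), hence d ≡ -8971 ≡ 13457 (mod 22428).

13457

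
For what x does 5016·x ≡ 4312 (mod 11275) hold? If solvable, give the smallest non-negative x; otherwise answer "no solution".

First find gcd(5016, 11275):
11275 = 2×5016 + 1243
5016 = 4×1243 + 44
1243 = 28×44 + 11
44 = 4×11 + 0
gcd = 11 and 11 | 4312, so solutions exist. Divide through by 11: 456x ≡ 392 (mod 1025).
Now find 456⁻¹ mod 1025:
1025 = 2×456 + 113
456 = 4×113 + 4
113 = 28×4 + 1
4 = 4×1 + 0
Back-substitute:
1 = 113 − 28·4
1 = −28·456 + 113·113
1 = 113·1025 − 254·456
So 456·(-254) ≡ 1 (mod 1025), i.e. 456⁻¹ ≡ 771.
Then x ≡ 771·392 ≡ 882 (mod 1025); the smallest non-negative solution is x = 882.

882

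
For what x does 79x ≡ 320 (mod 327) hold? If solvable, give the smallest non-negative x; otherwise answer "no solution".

First find gcd(79, 327):
327 = 4·79 + 11
79 = 7·11 + 2
11 = 5·2 + 1
2 = 2·1 + 0
gcd = 1, so a unique solution mod 327 exists.
Back-substitute for the Bézout coefficients:
1 = 11 − 5·2
1 = −5·79 + 36·11
1 = 36·327 − 149·79
So 79·(-149) ≡ 1 (mod 327), giving 79⁻¹ ≡ 178.
x ≡ 79⁻¹·320 ≡ 178·320 ≡ 62 (mod 327).

62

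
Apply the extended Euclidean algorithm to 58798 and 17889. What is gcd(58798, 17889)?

Euclidean algorithm:
58798 = 3×17889 + 5131
17889 = 3×5131 + 2496
5131 = 2×2496 + 139
2496 = 17×139 + 133
139 = 1×133 + 6
133 = 22×6 + 1
6 = 6×1 + 0
gcd(58798, 17889) = 1.
Back-substituting:
1 = 133 − 22·6
1 = −22·139 + 23·133
1 = 23·2496 − 413·139
1 = −413·5131 + 849·2496
1 = 849·17889 − 2960·5131
1 = −2960·58798 + 9729·17889
So 1 = (-2960)·58798 + (9729)·17889.

1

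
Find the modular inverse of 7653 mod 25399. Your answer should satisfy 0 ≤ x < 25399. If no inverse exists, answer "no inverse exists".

Extended Euclidean algorithm:
25399 = 3*7653 + 2440
7653 = 3*2440 + 333
2440 = 7*333 + 109
333 = 3*109 + 6
109 = 18*6 + 1
6 = 6*1 + 0
gcd = 1, so the inverse exists. Back-substitute:
1 = 109 − 18·6
1 = −18·333 + 55·109
1 = 55·2440 − 403·333
1 = −403·7653 + 1264·2440
1 = 1264·25399 − 4195·7653
Hence 7653⁻¹ ≡ -4195 ≡ 21204 (mod 25399).

21204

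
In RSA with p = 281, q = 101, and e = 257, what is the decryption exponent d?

19393

φ(n) = (p−1)(q−1) = 280·100 = 28000.
Need d with 257·d ≡ 1 (mod 28000). Apply the extended Euclidean algorithm:
28000 = 108*257 + 244
257 = 1*244 + 13
244 = 18*13 + 10
13 = 1*10 + 3
10 = 3*3 + 1
3 = 3*1 + 0
Back-substitute:
1 = 10 − 3·3
1 = −3·13 + 4·10
1 = 4·244 − 75·13
1 = −75·257 + 79·244
1 = 79·28000 − 8607·257
So 257·(-8607) ≡ 1 (mod 28000), hence d ≡ -8607 ≡ 19393 (mod 28000).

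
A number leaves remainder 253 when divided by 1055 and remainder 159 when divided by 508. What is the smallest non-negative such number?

Write x = 253 + 1055·k. Then 1055·k ≡ 159 − 253 ≡ 414 (mod 508).
Need 1055⁻¹ mod 508. Extended Euclid on (508, 39):
508 = 13·39 + 1
39 = 39·1 + 0
Back-substitute:
1 = 508 − 13·39
1055⁻¹ ≡ 495 (mod 508), so k ≡ 495·414 ≡ 206 (mod 508).
x = 253 + 1055·206 = 217583.

217583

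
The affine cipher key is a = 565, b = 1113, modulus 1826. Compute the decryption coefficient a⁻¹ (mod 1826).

223

Run Euclid on (1826, 565):
1826 = 3×565 + 131
565 = 4×131 + 41
131 = 3×41 + 8
41 = 5×8 + 1
8 = 8×1 + 0
Since gcd(565, 1826) = 1, back-substitute to write 1 as a combination:
1 = 41 − 5·8
1 = −5·131 + 16·41
1 = 16·565 − 69·131
1 = −69·1826 + 223·565
So 565·223 ≡ 1 (mod 1826).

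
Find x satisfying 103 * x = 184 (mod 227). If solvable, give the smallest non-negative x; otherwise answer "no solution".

First find gcd(103, 227):
227 = 2·103 + 21
103 = 4·21 + 19
21 = 1·19 + 2
19 = 9·2 + 1
2 = 2·1 + 0
gcd = 1, so a unique solution mod 227 exists.
Back-substitute for the Bézout coefficients:
1 = 19 − 9·2
1 = −9·21 + 10·19
1 = 10·103 − 49·21
1 = −49·227 + 108·103
So 103·(108) ≡ 1 (mod 227), giving 103⁻¹ ≡ 108.
x ≡ 103⁻¹·184 ≡ 108·184 ≡ 123 (mod 227).

123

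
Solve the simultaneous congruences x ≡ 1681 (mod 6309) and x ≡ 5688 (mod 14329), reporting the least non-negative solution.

Write x = 1681 + 6309·k. Then 6309·k ≡ 5688 − 1681 ≡ 4007 (mod 14329).
Need 6309⁻¹ mod 14329. Extended Euclid on (14329, 6309):
14329 = 2*6309 + 1711
6309 = 3*1711 + 1176
1711 = 1*1176 + 535
1176 = 2*535 + 106
535 = 5*106 + 5
106 = 21*5 + 1
5 = 5*1 + 0
Back-substitute:
1 = 106 − 21·5
1 = −21·535 + 106·106
1 = 106·1176 − 233·535
1 = −233·1711 + 339·1176
1 = 339·6309 − 1250·1711
1 = −1250·14329 + 2839·6309
6309⁻¹ ≡ 2839 (mod 14329), so k ≡ 2839·4007 ≡ 12976 (mod 14329).
x = 1681 + 6309·12976 = 81867265.

81867265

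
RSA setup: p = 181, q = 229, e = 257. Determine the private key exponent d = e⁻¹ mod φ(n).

24113

φ(n) = (p−1)(q−1) = 180·228 = 41040.
Need d with 257·d ≡ 1 (mod 41040). Apply the extended Euclidean algorithm:
41040 = 159·257 + 177
257 = 1·177 + 80
177 = 2·80 + 17
80 = 4·17 + 12
17 = 1·12 + 5
12 = 2·5 + 2
5 = 2·2 + 1
2 = 2·1 + 0
Back-substitute:
1 = 5 − 2·2
1 = −2·12 + 5·5
1 = 5·17 − 7·12
1 = −7·80 + 33·17
1 = 33·177 − 73·80
1 = −73·257 + 106·177
1 = 106·41040 − 16927·257
So 257·(-16927) ≡ 1 (mod 41040), hence d ≡ -16927 ≡ 24113 (mod 41040).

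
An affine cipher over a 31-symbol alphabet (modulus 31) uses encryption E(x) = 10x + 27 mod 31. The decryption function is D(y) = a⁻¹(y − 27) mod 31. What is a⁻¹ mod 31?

28

gcd(31, 10) by repeated division:
31 = 3*10 + 1
10 = 10*1 + 0
The gcd is 1. Working backward:
1 = 31 − 3·10
So 10·(-3) ≡ 1 (mod 31), and -3 ≡ 28 (mod 31).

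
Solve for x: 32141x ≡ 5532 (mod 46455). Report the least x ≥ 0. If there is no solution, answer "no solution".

First find gcd(32141, 46455):
46455 = 1*32141 + 14314
32141 = 2*14314 + 3513
14314 = 4*3513 + 262
3513 = 13*262 + 107
262 = 2*107 + 48
107 = 2*48 + 11
48 = 4*11 + 4
11 = 2*4 + 3
4 = 1*3 + 1
3 = 3*1 + 0
gcd = 1, so a unique solution mod 46455 exists.
Back-substitute for the Bézout coefficients:
1 = 4 − 3
1 = −11 + 3·4
1 = 3·48 − 13·11
1 = −13·107 + 29·48
1 = 29·262 − 71·107
1 = −71·3513 + 952·262
1 = 952·14314 − 3879·3513
1 = −3879·32141 + 8710·14314
1 = 8710·46455 − 12589·32141
So 32141·(-12589) ≡ 1 (mod 46455), giving 32141⁻¹ ≡ 33866.
x ≡ 32141⁻¹·5532 ≡ 33866·5532 ≡ 40152 (mod 46455).

40152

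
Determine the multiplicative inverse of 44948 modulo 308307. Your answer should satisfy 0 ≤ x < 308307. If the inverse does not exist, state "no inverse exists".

Extended Euclidean algorithm:
308307 = 6·44948 + 38619
44948 = 1·38619 + 6329
38619 = 6·6329 + 645
6329 = 9·645 + 524
645 = 1·524 + 121
524 = 4·121 + 40
121 = 3·40 + 1
40 = 40·1 + 0
The gcd is 1. Working backward:
1 = 121 − 3·40
1 = −3·524 + 13·121
1 = 13·645 − 16·524
1 = −16·6329 + 157·645
1 = 157·38619 − 958·6329
1 = −958·44948 + 1115·38619
1 = 1115·308307 − 7648·44948
Thus 44948·(-7648) ≡ 1 (mod 308307); reducing, -7648 mod 308307 = 300659.

300659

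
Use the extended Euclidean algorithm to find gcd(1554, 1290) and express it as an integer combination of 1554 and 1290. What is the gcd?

Repeated division:
1554 = 1*1290 + 264
1290 = 4*264 + 234
264 = 1*234 + 30
234 = 7*30 + 24
30 = 1*24 + 6
24 = 4*6 + 0
gcd(1554, 1290) = 6.
Back-substituting:
6 = 30 − 24
6 = −234 + 8·30
6 = 8·264 − 9·234
6 = −9·1290 + 44·264
6 = 44·1554 − 53·1290
So 6 = (44)·1554 + (-53)·1290.

6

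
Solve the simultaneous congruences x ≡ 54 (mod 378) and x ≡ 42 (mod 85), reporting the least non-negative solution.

Write x = 54 + 378·k. Then 378·k ≡ 42 − 54 ≡ 73 (mod 85).
Need 378⁻¹ mod 85. Extended Euclid on (85, 38):
85 = 2·38 + 9
38 = 4·9 + 2
9 = 4·2 + 1
2 = 2·1 + 0
Back-substitute:
1 = 9 − 4·2
1 = −4·38 + 17·9
1 = 17·85 − 38·38
378⁻¹ ≡ 47 (mod 85), so k ≡ 47·73 ≡ 31 (mod 85).
x = 54 + 378·31 = 11772.

11772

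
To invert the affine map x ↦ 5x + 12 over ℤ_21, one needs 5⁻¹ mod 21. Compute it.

Run Euclid on (21, 5):
21 = 4×5 + 1
5 = 5×1 + 0
Since gcd(5, 21) = 1, back-substitute to write 1 as a combination:
1 = 21 − 4·5
So 5·(-4) ≡ 1 (mod 21), and -4 ≡ 17 (mod 21).

17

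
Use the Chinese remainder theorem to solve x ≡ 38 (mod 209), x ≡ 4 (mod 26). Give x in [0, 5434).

Write x = 38 + 209·k. Then 209·k ≡ 4 − 38 ≡ 18 (mod 26).
Need 209⁻¹ mod 26. Extended Euclid on (26, 1):
26 = 26·1 + 0
209⁻¹ ≡ 1 (mod 26), so k ≡ 1·18 ≡ 18 (mod 26).
x = 38 + 209·18 = 3800.

3800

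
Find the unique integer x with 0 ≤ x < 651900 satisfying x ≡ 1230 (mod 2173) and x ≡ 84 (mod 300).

431484

Write x = 1230 + 2173·k. Then 2173·k ≡ 84 − 1230 ≡ 54 (mod 300).
Need 2173⁻¹ mod 300. Extended Euclid on (300, 73):
300 = 4×73 + 8
73 = 9×8 + 1
8 = 8×1 + 0
Back-substitute:
1 = 73 − 9·8
1 = −9·300 + 37·73
2173⁻¹ ≡ 37 (mod 300), so k ≡ 37·54 ≡ 198 (mod 300).
x = 1230 + 2173·198 = 431484.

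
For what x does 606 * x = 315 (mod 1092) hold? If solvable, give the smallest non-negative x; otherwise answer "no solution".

no solution

gcd(606, 1092):
1092 = 1*606 + 486
606 = 1*486 + 120
486 = 4*120 + 6
120 = 20*6 + 0
gcd = 6, but 6 ∤ 315, so the congruence has no solution.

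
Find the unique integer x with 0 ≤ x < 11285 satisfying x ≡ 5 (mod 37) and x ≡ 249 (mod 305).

Write x = 5 + 37·k. Then 37·k ≡ 249 − 5 ≡ 244 (mod 305).
Need 37⁻¹ mod 305. Extended Euclid on (305, 37):
305 = 8·37 + 9
37 = 4·9 + 1
9 = 9·1 + 0
Back-substitute:
1 = 37 − 4·9
1 = −4·305 + 33·37
37⁻¹ ≡ 33 (mod 305), so k ≡ 33·244 ≡ 122 (mod 305).
x = 5 + 37·122 = 4519.

4519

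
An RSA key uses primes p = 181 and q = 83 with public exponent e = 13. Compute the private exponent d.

5677

φ(n) = (p−1)(q−1) = 180·82 = 14760.
Need d with 13·d ≡ 1 (mod 14760). Apply the extended Euclidean algorithm:
14760 = 1135×13 + 5
13 = 2×5 + 3
5 = 1×3 + 2
3 = 1×2 + 1
2 = 2×1 + 0
Back-substitute:
1 = 3 − 2
1 = −5 + 2·3
1 = 2·13 − 5·5
1 = −5·14760 + 5677·13
So 13·5677 ≡ 1 (mod 14760), hence d = 5677.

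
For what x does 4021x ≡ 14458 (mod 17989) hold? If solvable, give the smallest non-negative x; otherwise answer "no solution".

First find gcd(4021, 17989):
17989 = 4*4021 + 1905
4021 = 2*1905 + 211
1905 = 9*211 + 6
211 = 35*6 + 1
6 = 6*1 + 0
gcd = 1, so a unique solution mod 17989 exists.
Back-substitute for the Bézout coefficients:
1 = 211 − 35·6
1 = −35·1905 + 316·211
1 = 316·4021 − 667·1905
1 = −667·17989 + 2984·4021
So 4021·(2984) ≡ 1 (mod 17989), giving 4021⁻¹ ≡ 2984.
x ≡ 4021⁻¹·14458 ≡ 2984·14458 ≡ 5050 (mod 17989).

5050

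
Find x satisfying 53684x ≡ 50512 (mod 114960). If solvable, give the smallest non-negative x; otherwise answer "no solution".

First find gcd(53684, 114960):
114960 = 2·53684 + 7592
53684 = 7·7592 + 540
7592 = 14·540 + 32
540 = 16·32 + 28
32 = 1·28 + 4
28 = 7·4 + 0
gcd = 4 and 4 | 50512, so solutions exist. Divide through by 4: 13421x ≡ 12628 (mod 28740).
Now find 13421⁻¹ mod 28740:
28740 = 2*13421 + 1898
13421 = 7*1898 + 135
1898 = 14*135 + 8
135 = 16*8 + 7
8 = 1*7 + 1
7 = 7*1 + 0
Back-substitute:
1 = 8 − 7
1 = −135 + 17·8
1 = 17·1898 − 239·135
1 = −239·13421 + 1690·1898
1 = 1690·28740 − 3619·13421
So 13421·(-3619) ≡ 1 (mod 28740), i.e. 13421⁻¹ ≡ 25121.
Then x ≡ 25121·12628 ≡ 24608 (mod 28740); the smallest non-negative solution is x = 24608.

24608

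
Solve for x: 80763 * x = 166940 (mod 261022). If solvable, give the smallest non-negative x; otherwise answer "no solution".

49076

First find gcd(80763, 261022):
261022 = 3·80763 + 18733
80763 = 4·18733 + 5831
18733 = 3·5831 + 1240
5831 = 4·1240 + 871
1240 = 1·871 + 369
871 = 2·369 + 133
369 = 2·133 + 103
133 = 1·103 + 30
103 = 3·30 + 13
30 = 2·13 + 4
13 = 3·4 + 1
4 = 4·1 + 0
gcd = 1, so a unique solution mod 261022 exists.
Back-substitute for the Bézout coefficients:
1 = 13 − 3·4
1 = −3·30 + 7·13
1 = 7·103 − 24·30
1 = −24·133 + 31·103
1 = 31·369 − 86·133
1 = −86·871 + 203·369
1 = 203·1240 − 289·871
1 = −289·5831 + 1359·1240
1 = 1359·18733 − 4366·5831
1 = −4366·80763 + 18823·18733
1 = 18823·261022 − 60835·80763
So 80763·(-60835) ≡ 1 (mod 261022), giving 80763⁻¹ ≡ 200187.
x ≡ 80763⁻¹·166940 ≡ 200187·166940 ≡ 49076 (mod 261022).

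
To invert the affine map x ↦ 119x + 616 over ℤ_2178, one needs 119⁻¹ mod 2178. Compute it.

1391

Apply the Euclidean algorithm to 2178 and 119:
2178 = 18*119 + 36
119 = 3*36 + 11
36 = 3*11 + 3
11 = 3*3 + 2
3 = 1*2 + 1
2 = 2*1 + 0
The gcd is 1. Working backward:
1 = 3 − 2
1 = −11 + 4·3
1 = 4·36 − 13·11
1 = −13·119 + 43·36
1 = 43·2178 − 787·119
So 119·(-787) ≡ 1 (mod 2178), and -787 ≡ 1391 (mod 2178).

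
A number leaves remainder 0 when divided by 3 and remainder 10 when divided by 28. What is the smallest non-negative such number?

66

Write x = 0 + 3·k. Then 3·k ≡ 10 − 0 ≡ 10 (mod 28).
Need 3⁻¹ mod 28. Extended Euclid on (28, 3):
28 = 9·3 + 1
3 = 3·1 + 0
Back-substitute:
1 = 28 − 9·3
3⁻¹ ≡ 19 (mod 28), so k ≡ 19·10 ≡ 22 (mod 28).
x = 0 + 3·22 = 66.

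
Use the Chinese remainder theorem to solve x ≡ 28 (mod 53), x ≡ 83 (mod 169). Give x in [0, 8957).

Write x = 28 + 53·k. Then 53·k ≡ 83 − 28 ≡ 55 (mod 169).
Need 53⁻¹ mod 169. Extended Euclid on (169, 53):
169 = 3×53 + 10
53 = 5×10 + 3
10 = 3×3 + 1
3 = 3×1 + 0
Back-substitute:
1 = 10 − 3·3
1 = −3·53 + 16·10
1 = 16·169 − 51·53
53⁻¹ ≡ 118 (mod 169), so k ≡ 118·55 ≡ 68 (mod 169).
x = 28 + 53·68 = 3632.

3632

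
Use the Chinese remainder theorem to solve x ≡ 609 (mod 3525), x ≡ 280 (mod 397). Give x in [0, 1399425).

Write x = 609 + 3525·k. Then 3525·k ≡ 280 − 609 ≡ 68 (mod 397).
Need 3525⁻¹ mod 397. Extended Euclid on (397, 349):
397 = 1×349 + 48
349 = 7×48 + 13
48 = 3×13 + 9
13 = 1×9 + 4
9 = 2×4 + 1
4 = 4×1 + 0
Back-substitute:
1 = 9 − 2·4
1 = −2·13 + 3·9
1 = 3·48 − 11·13
1 = −11·349 + 80·48
1 = 80·397 − 91·349
3525⁻¹ ≡ 306 (mod 397), so k ≡ 306·68 ≡ 164 (mod 397).
x = 609 + 3525·164 = 578709.

578709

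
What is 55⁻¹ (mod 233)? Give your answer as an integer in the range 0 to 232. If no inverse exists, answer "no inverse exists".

161

Run Euclid on (233, 55):
233 = 4·55 + 13
55 = 4·13 + 3
13 = 4·3 + 1
3 = 3·1 + 0
gcd = 1, so the inverse exists. Back-substitute:
1 = 13 − 4·3
1 = −4·55 + 17·13
1 = 17·233 − 72·55
So 55·(-72) ≡ 1 (mod 233), and -72 ≡ 161 (mod 233).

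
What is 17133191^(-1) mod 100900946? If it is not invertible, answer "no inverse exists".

71233931

gcd(100900946, 17133191) by repeated division:
100900946 = 5×17133191 + 15234991
17133191 = 1×15234991 + 1898200
15234991 = 8×1898200 + 49391
1898200 = 38×49391 + 21342
49391 = 2×21342 + 6707
21342 = 3×6707 + 1221
6707 = 5×1221 + 602
1221 = 2×602 + 17
602 = 35×17 + 7
17 = 2×7 + 3
7 = 2×3 + 1
3 = 3×1 + 0
Since gcd(17133191, 100900946) = 1, back-substitute to write 1 as a combination:
1 = 7 − 2·3
1 = −2·17 + 5·7
1 = 5·602 − 177·17
1 = −177·1221 + 359·602
1 = 359·6707 − 1972·1221
1 = −1972·21342 + 6275·6707
1 = 6275·49391 − 14522·21342
1 = −14522·1898200 + 558111·49391
1 = 558111·15234991 − 4479410·1898200
1 = −4479410·17133191 + 5037521·15234991
1 = 5037521·100900946 − 29667015·17133191
So 17133191·(-29667015) ≡ 1 (mod 100900946), and -29667015 ≡ 71233931 (mod 100900946).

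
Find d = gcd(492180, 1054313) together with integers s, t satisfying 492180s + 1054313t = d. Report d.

Apply Euclid's algorithm to 1054313 and 492180:
1054313 = 2*492180 + 69953
492180 = 7*69953 + 2509
69953 = 27*2509 + 2210
2509 = 1*2210 + 299
2210 = 7*299 + 117
299 = 2*117 + 65
117 = 1*65 + 52
65 = 1*52 + 13
52 = 4*13 + 0
gcd(492180, 1054313) = 13.
Express as a combination:
13 = 65 − 52
13 = −117 + 2·65
13 = 2·299 − 5·117
13 = −5·2210 + 37·299
13 = 37·2509 − 42·2210
13 = −42·69953 + 1171·2509
13 = 1171·492180 − 8239·69953
13 = −8239·1054313 + 17649·492180
So 13 = (-8239)·1054313 + (17649)·492180.

13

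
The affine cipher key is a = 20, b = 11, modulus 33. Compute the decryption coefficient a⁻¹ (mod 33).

Extended Euclidean algorithm:
33 = 1×20 + 13
20 = 1×13 + 7
13 = 1×7 + 6
7 = 1×6 + 1
6 = 6×1 + 0
gcd = 1, so the inverse exists. Back-substitute:
1 = 7 − 6
1 = −13 + 2·7
1 = 2·20 − 3·13
1 = −3·33 + 5·20
So 20·5 ≡ 1 (mod 33).

5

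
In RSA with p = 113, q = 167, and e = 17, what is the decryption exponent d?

φ(n) = (p−1)(q−1) = 112·166 = 18592.
Need d with 17·d ≡ 1 (mod 18592). Apply the extended Euclidean algorithm:
18592 = 1093·17 + 11
17 = 1·11 + 6
11 = 1·6 + 5
6 = 1·5 + 1
5 = 5·1 + 0
Back-substitute:
1 = 6 − 5
1 = −11 + 2·6
1 = 2·17 − 3·11
1 = −3·18592 + 3281·17
So 17·3281 ≡ 1 (mod 18592), hence d = 3281.

3281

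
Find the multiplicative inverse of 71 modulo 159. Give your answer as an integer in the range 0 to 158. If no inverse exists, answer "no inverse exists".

56

Apply the Euclidean algorithm to 159 and 71:
159 = 2×71 + 17
71 = 4×17 + 3
17 = 5×3 + 2
3 = 1×2 + 1
2 = 2×1 + 0
The gcd is 1. Working backward:
1 = 3 − 2
1 = −17 + 6·3
1 = 6·71 − 25·17
1 = −25·159 + 56·71
So 71·56 ≡ 1 (mod 159).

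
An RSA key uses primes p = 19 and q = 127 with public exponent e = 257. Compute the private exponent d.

φ(n) = (p−1)(q−1) = 18·126 = 2268.
Need d with 257·d ≡ 1 (mod 2268). Apply the extended Euclidean algorithm:
2268 = 8×257 + 212
257 = 1×212 + 45
212 = 4×45 + 32
45 = 1×32 + 13
32 = 2×13 + 6
13 = 2×6 + 1
6 = 6×1 + 0
Back-substitute:
1 = 13 − 2·6
1 = −2·32 + 5·13
1 = 5·45 − 7·32
1 = −7·212 + 33·45
1 = 33·257 − 40·212
1 = −40·2268 + 353·257
So 257·353 ≡ 1 (mod 2268), hence d = 353.

353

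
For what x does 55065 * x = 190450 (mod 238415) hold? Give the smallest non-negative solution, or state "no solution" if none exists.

First find gcd(55065, 238415):
238415 = 4×55065 + 18155
55065 = 3×18155 + 600
18155 = 30×600 + 155
600 = 3×155 + 135
155 = 1×135 + 20
135 = 6×20 + 15
20 = 1×15 + 5
15 = 3×5 + 0
gcd = 5 and 5 | 190450, so solutions exist. Divide through by 5: 11013x ≡ 38090 (mod 47683).
Now find 11013⁻¹ mod 47683:
47683 = 4·11013 + 3631
11013 = 3·3631 + 120
3631 = 30·120 + 31
120 = 3·31 + 27
31 = 1·27 + 4
27 = 6·4 + 3
4 = 1·3 + 1
3 = 3·1 + 0
Back-substitute:
1 = 4 − 3
1 = −27 + 7·4
1 = 7·31 − 8·27
1 = −8·120 + 31·31
1 = 31·3631 − 938·120
1 = −938·11013 + 2845·3631
1 = 2845·47683 − 12318·11013
So 11013·(-12318) ≡ 1 (mod 47683), i.e. 11013⁻¹ ≡ 35365.
Then x ≡ 35365·38090 ≡ 8100 (mod 47683); the smallest non-negative solution is x = 8100.

8100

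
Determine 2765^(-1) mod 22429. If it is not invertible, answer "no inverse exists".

Apply the Euclidean algorithm to 22429 and 2765:
22429 = 8*2765 + 309
2765 = 8*309 + 293
309 = 1*293 + 16
293 = 18*16 + 5
16 = 3*5 + 1
5 = 5*1 + 0
The gcd is 1. Working backward:
1 = 16 − 3·5
1 = −3·293 + 55·16
1 = 55·309 − 58·293
1 = −58·2765 + 519·309
1 = 519·22429 − 4210·2765
Hence 2765⁻¹ ≡ -4210 ≡ 18219 (mod 22429).

18219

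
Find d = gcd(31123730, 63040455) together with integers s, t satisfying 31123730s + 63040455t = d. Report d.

Apply Euclid's algorithm to 63040455 and 31123730:
63040455 = 2*31123730 + 792995
31123730 = 39*792995 + 196925
792995 = 4*196925 + 5295
196925 = 37*5295 + 1010
5295 = 5*1010 + 245
1010 = 4*245 + 30
245 = 8*30 + 5
30 = 6*5 + 0
gcd(31123730, 63040455) = 5.
Working backward:
5 = 245 − 8·30
5 = −8·1010 + 33·245
5 = 33·5295 − 173·1010
5 = −173·196925 + 6434·5295
5 = 6434·792995 − 25909·196925
5 = −25909·31123730 + 1016885·792995
5 = 1016885·63040455 − 2059679·31123730
So 5 = (1016885)·63040455 + (-2059679)·31123730.

5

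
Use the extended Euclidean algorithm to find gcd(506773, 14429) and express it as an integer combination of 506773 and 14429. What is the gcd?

Apply Euclid's algorithm to 506773 and 14429:
506773 = 35·14429 + 1758
14429 = 8·1758 + 365
1758 = 4·365 + 298
365 = 1·298 + 67
298 = 4·67 + 30
67 = 2·30 + 7
30 = 4·7 + 2
7 = 3·2 + 1
2 = 2·1 + 0
gcd(506773, 14429) = 1.
Express as a combination:
1 = 7 − 3·2
1 = −3·30 + 13·7
1 = 13·67 − 29·30
1 = −29·298 + 129·67
1 = 129·365 − 158·298
1 = −158·1758 + 761·365
1 = 761·14429 − 6246·1758
1 = −6246·506773 + 219371·14429
So 1 = (-6246)·506773 + (219371)·14429.

1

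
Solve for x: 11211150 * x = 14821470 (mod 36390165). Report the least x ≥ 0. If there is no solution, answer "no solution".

First find gcd(11211150, 36390165):
36390165 = 3*11211150 + 2756715
11211150 = 4*2756715 + 184290
2756715 = 14*184290 + 176655
184290 = 1*176655 + 7635
176655 = 23*7635 + 1050
7635 = 7*1050 + 285
1050 = 3*285 + 195
285 = 1*195 + 90
195 = 2*90 + 15
90 = 6*15 + 0
gcd = 15 and 15 | 14821470, so solutions exist. Divide through by 15: 747410x ≡ 988098 (mod 2426011).
Now find 747410⁻¹ mod 2426011:
2426011 = 3·747410 + 183781
747410 = 4·183781 + 12286
183781 = 14·12286 + 11777
12286 = 1·11777 + 509
11777 = 23·509 + 70
509 = 7·70 + 19
70 = 3·19 + 13
19 = 1·13 + 6
13 = 2·6 + 1
6 = 6·1 + 0
Back-substitute:
1 = 13 − 2·6
1 = −2·19 + 3·13
1 = 3·70 − 11·19
1 = −11·509 + 80·70
1 = 80·11777 − 1851·509
1 = −1851·12286 + 1931·11777
1 = 1931·183781 − 28885·12286
1 = −28885·747410 + 117471·183781
1 = 117471·2426011 − 381298·747410
So 747410·(-381298) ≡ 1 (mod 2426011), i.e. 747410⁻¹ ≡ 2044713.
Then x ≡ 2044713·988098 ≡ 2143107 (mod 2426011); the smallest non-negative solution is x = 2143107.

2143107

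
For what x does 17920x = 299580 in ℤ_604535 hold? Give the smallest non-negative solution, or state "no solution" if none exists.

First find gcd(17920, 604535):
604535 = 33*17920 + 13175
17920 = 1*13175 + 4745
13175 = 2*4745 + 3685
4745 = 1*3685 + 1060
3685 = 3*1060 + 505
1060 = 2*505 + 50
505 = 10*50 + 5
50 = 10*5 + 0
gcd = 5 and 5 | 299580, so solutions exist. Divide through by 5: 3584x ≡ 59916 (mod 120907).
Now find 3584⁻¹ mod 120907:
120907 = 33·3584 + 2635
3584 = 1·2635 + 949
2635 = 2·949 + 737
949 = 1·737 + 212
737 = 3·212 + 101
212 = 2·101 + 10
101 = 10·10 + 1
10 = 10·1 + 0
Back-substitute:
1 = 101 − 10·10
1 = −10·212 + 21·101
1 = 21·737 − 73·212
1 = −73·949 + 94·737
1 = 94·2635 − 261·949
1 = −261·3584 + 355·2635
1 = 355·120907 − 11976·3584
So 3584·(-11976) ≡ 1 (mod 120907), i.e. 3584⁻¹ ≡ 108931.
Then x ≡ 108931·59916 ≡ 29029 (mod 120907); the smallest non-negative solution is x = 29029.

29029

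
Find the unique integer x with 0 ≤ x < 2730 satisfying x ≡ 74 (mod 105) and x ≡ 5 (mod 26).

1019

Write x = 74 + 105·k. Then 105·k ≡ 5 − 74 ≡ 9 (mod 26).
Need 105⁻¹ mod 26. Extended Euclid on (26, 1):
26 = 26×1 + 0
105⁻¹ ≡ 1 (mod 26), so k ≡ 1·9 ≡ 9 (mod 26).
x = 74 + 105·9 = 1019.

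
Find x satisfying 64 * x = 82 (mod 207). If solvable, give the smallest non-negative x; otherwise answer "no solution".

First find gcd(64, 207):
207 = 3×64 + 15
64 = 4×15 + 4
15 = 3×4 + 3
4 = 1×3 + 1
3 = 3×1 + 0
gcd = 1, so a unique solution mod 207 exists.
Back-substitute for the Bézout coefficients:
1 = 4 − 3
1 = −15 + 4·4
1 = 4·64 − 17·15
1 = −17·207 + 55·64
So 64·(55) ≡ 1 (mod 207), giving 64⁻¹ ≡ 55.
x ≡ 64⁻¹·82 ≡ 55·82 ≡ 163 (mod 207).

163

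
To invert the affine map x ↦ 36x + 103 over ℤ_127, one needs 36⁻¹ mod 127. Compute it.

Apply the Euclidean algorithm to 127 and 36:
127 = 3*36 + 19
36 = 1*19 + 17
19 = 1*17 + 2
17 = 8*2 + 1
2 = 2*1 + 0
The gcd is 1. Working backward:
1 = 17 − 8·2
1 = −8·19 + 9·17
1 = 9·36 − 17·19
1 = −17·127 + 60·36
So 36·60 ≡ 1 (mod 127).

60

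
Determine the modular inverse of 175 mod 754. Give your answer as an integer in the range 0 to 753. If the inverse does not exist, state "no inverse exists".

349

Extended Euclidean algorithm:
754 = 4*175 + 54
175 = 3*54 + 13
54 = 4*13 + 2
13 = 6*2 + 1
2 = 2*1 + 0
gcd = 1, so the inverse exists. Back-substitute:
1 = 13 − 6·2
1 = −6·54 + 25·13
1 = 25·175 − 81·54
1 = −81·754 + 349·175
So 175·349 ≡ 1 (mod 754).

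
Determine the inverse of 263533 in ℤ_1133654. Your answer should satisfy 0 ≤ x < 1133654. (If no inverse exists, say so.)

783573

Extended Euclidean algorithm:
1133654 = 4·263533 + 79522
263533 = 3·79522 + 24967
79522 = 3·24967 + 4621
24967 = 5·4621 + 1862
4621 = 2·1862 + 897
1862 = 2·897 + 68
897 = 13·68 + 13
68 = 5·13 + 3
13 = 4·3 + 1
3 = 3·1 + 0
gcd = 1, so the inverse exists. Back-substitute:
1 = 13 − 4·3
1 = −4·68 + 21·13
1 = 21·897 − 277·68
1 = −277·1862 + 575·897
1 = 575·4621 − 1427·1862
1 = −1427·24967 + 7710·4621
1 = 7710·79522 − 24557·24967
1 = −24557·263533 + 81381·79522
1 = 81381·1133654 − 350081·263533
Hence 263533⁻¹ ≡ -350081 ≡ 783573 (mod 1133654).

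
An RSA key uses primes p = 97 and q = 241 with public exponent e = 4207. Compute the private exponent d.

5263

φ(n) = (p−1)(q−1) = 96·240 = 23040.
Need d with 4207·d ≡ 1 (mod 23040). Apply the extended Euclidean algorithm:
23040 = 5×4207 + 2005
4207 = 2×2005 + 197
2005 = 10×197 + 35
197 = 5×35 + 22
35 = 1×22 + 13
22 = 1×13 + 9
13 = 1×9 + 4
9 = 2×4 + 1
4 = 4×1 + 0
Back-substitute:
1 = 9 − 2·4
1 = −2·13 + 3·9
1 = 3·22 − 5·13
1 = −5·35 + 8·22
1 = 8·197 − 45·35
1 = −45·2005 + 458·197
1 = 458·4207 − 961·2005
1 = −961·23040 + 5263·4207
So 4207·5263 ≡ 1 (mod 23040), hence d = 5263.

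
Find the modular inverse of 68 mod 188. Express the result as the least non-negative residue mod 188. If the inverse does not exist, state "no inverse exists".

Euclidean algorithm on 188, 68:
188 = 2·68 + 52
68 = 1·52 + 16
52 = 3·16 + 4
16 = 4·4 + 0
gcd(68, 188) = 4 ≠ 1, so 68 has no multiplicative inverse modulo 188.

no inverse exists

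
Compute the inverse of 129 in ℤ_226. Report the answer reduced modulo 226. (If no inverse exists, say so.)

219

gcd(226, 129) by repeated division:
226 = 1×129 + 97
129 = 1×97 + 32
97 = 3×32 + 1
32 = 32×1 + 0
The gcd is 1. Working backward:
1 = 97 − 3·32
1 = −3·129 + 4·97
1 = 4·226 − 7·129
Thus 129·(-7) ≡ 1 (mod 226); reducing, -7 mod 226 = 219.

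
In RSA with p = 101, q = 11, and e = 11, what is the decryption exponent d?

φ(n) = (p−1)(q−1) = 100·10 = 1000.
Need d with 11·d ≡ 1 (mod 1000). Apply the extended Euclidean algorithm:
1000 = 90*11 + 10
11 = 1*10 + 1
10 = 10*1 + 0
Back-substitute:
1 = 11 − 10
1 = −1000 + 91·11
So 11·91 ≡ 1 (mod 1000), hence d = 91.

91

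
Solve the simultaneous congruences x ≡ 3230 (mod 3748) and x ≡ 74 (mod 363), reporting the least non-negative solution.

318062

Write x = 3230 + 3748·k. Then 3748·k ≡ 74 − 3230 ≡ 111 (mod 363).
Need 3748⁻¹ mod 363. Extended Euclid on (363, 118):
363 = 3·118 + 9
118 = 13·9 + 1
9 = 9·1 + 0
Back-substitute:
1 = 118 − 13·9
1 = −13·363 + 40·118
3748⁻¹ ≡ 40 (mod 363), so k ≡ 40·111 ≡ 84 (mod 363).
x = 3230 + 3748·84 = 318062.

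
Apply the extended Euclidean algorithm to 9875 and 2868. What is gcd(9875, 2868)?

1

Apply Euclid's algorithm to 9875 and 2868:
9875 = 3×2868 + 1271
2868 = 2×1271 + 326
1271 = 3×326 + 293
326 = 1×293 + 33
293 = 8×33 + 29
33 = 1×29 + 4
29 = 7×4 + 1
4 = 4×1 + 0
gcd(9875, 2868) = 1.
Express as a combination:
1 = 29 − 7·4
1 = −7·33 + 8·29
1 = 8·293 − 71·33
1 = −71·326 + 79·293
1 = 79·1271 − 308·326
1 = −308·2868 + 695·1271
1 = 695·9875 − 2393·2868
So 1 = (695)·9875 + (-2393)·2868.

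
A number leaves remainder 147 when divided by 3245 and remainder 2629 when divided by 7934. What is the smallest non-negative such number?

5016917

Write x = 147 + 3245·k. Then 3245·k ≡ 2629 − 147 ≡ 2482 (mod 7934).
Need 3245⁻¹ mod 7934. Extended Euclid on (7934, 3245):
7934 = 2×3245 + 1444
3245 = 2×1444 + 357
1444 = 4×357 + 16
357 = 22×16 + 5
16 = 3×5 + 1
5 = 5×1 + 0
Back-substitute:
1 = 16 − 3·5
1 = −3·357 + 67·16
1 = 67·1444 − 271·357
1 = −271·3245 + 609·1444
1 = 609·7934 − 1489·3245
3245⁻¹ ≡ 6445 (mod 7934), so k ≡ 6445·2482 ≡ 1546 (mod 7934).
x = 147 + 3245·1546 = 5016917.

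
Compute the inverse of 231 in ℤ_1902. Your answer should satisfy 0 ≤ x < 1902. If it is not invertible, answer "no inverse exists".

Compute gcd(231, 1902):
1902 = 8×231 + 54
231 = 4×54 + 15
54 = 3×15 + 9
15 = 1×9 + 6
9 = 1×6 + 3
6 = 2×3 + 0
The gcd is 3, not 1, hence no inverse exists.

no inverse exists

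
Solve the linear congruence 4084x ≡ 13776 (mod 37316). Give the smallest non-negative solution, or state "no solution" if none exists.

5376

First find gcd(4084, 37316):
37316 = 9*4084 + 560
4084 = 7*560 + 164
560 = 3*164 + 68
164 = 2*68 + 28
68 = 2*28 + 12
28 = 2*12 + 4
12 = 3*4 + 0
gcd = 4 and 4 | 13776, so solutions exist. Divide through by 4: 1021x ≡ 3444 (mod 9329).
Now find 1021⁻¹ mod 9329:
9329 = 9×1021 + 140
1021 = 7×140 + 41
140 = 3×41 + 17
41 = 2×17 + 7
17 = 2×7 + 3
7 = 2×3 + 1
3 = 3×1 + 0
Back-substitute:
1 = 7 − 2·3
1 = −2·17 + 5·7
1 = 5·41 − 12·17
1 = −12·140 + 41·41
1 = 41·1021 − 299·140
1 = −299·9329 + 2732·1021
So 1021⁻¹ ≡ 2732 (mod 9329).
Then x ≡ 2732·3444 ≡ 5376 (mod 9329); the smallest non-negative solution is x = 5376.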